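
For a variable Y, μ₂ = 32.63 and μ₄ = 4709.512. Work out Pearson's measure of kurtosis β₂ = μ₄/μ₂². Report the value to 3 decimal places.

μ₂² = 32.63² = 1064.71690
μ₄/μ₂² = 4709.512 / 1064.71690 = 4.42325
β₂ ≈ 4.423

4.423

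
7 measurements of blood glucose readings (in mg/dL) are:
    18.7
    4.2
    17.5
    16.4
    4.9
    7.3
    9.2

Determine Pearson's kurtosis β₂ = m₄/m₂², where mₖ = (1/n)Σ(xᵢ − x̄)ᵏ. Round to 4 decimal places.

x̄ = 11.1714
Σ(xᵢ − x̄)² = 230.8743 ⇒ m₂ = 32.98204
Σ(xᵢ − x̄)⁴ = 9712.6814 ⇒ m₄ = 1387.52591
m₂² = 1087.81502
β₂ = m₄/m₂² = 1387.52591 / 1087.81502 ≈ 1.2755

1.2755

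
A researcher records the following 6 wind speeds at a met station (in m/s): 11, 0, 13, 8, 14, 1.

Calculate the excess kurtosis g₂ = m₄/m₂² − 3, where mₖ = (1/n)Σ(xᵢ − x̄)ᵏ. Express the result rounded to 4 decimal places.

x̄ = 7.8333
Σ(xᵢ − x̄)² = 182.8333 ⇒ m₂ = 30.47222
Σ(xᵢ − x̄)⁴ = 8204.8194 ⇒ m₄ = 1367.46991
m₂² = 928.55633
g₂ = m₄/m₂² − 3 = 1.47268 − 3 ≈ -1.5273

-1.5273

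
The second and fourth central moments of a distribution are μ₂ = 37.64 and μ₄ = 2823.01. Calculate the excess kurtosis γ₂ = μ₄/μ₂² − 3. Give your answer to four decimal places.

-1.0074

μ₂² = 37.64² = 1416.76960
μ₄/μ₂² = 2823.01 / 1416.76960 = 1.99257
γ₂ = 1.99257 − 3 ≈ -1.0074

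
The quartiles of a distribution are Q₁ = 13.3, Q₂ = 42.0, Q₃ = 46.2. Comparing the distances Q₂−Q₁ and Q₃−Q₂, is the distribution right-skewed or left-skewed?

Q₂ − Q₁ = 28.7;  Q₃ − Q₂ = 4.2
Q₂ − Q₁ > Q₃ − Q₂ ⇒ the lower half is more spread out ⇒ left-skewed.

left-skewed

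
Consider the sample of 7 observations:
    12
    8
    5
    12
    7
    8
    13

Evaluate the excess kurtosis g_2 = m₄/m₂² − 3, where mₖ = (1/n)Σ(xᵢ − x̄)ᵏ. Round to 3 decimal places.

-1.476

x̄ = 9.2857
Σ(xᵢ − x̄)² = 55.4286 ⇒ m₂ = 7.91837
Σ(xᵢ − x̄)⁴ = 669.0029 ⇒ m₄ = 95.57185
m₂² = 62.70054
g_2 = m₄/m₂² − 3 = 1.52426 − 3 ≈ -1.476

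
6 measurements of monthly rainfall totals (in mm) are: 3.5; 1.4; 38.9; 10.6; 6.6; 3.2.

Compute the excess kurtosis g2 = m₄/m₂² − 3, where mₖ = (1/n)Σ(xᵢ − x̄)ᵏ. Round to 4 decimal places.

x̄ = 10.7000
Σ(xᵢ − x̄)² = 1006.6400 ⇒ m₂ = 167.77333
Σ(xᵢ − x̄)⁴ = 646021.2020 ⇒ m₄ = 107670.20033
m₂² = 28147.89138
g2 = m₄/m₂² − 3 = 3.82516 − 3 ≈ 0.8252

0.8252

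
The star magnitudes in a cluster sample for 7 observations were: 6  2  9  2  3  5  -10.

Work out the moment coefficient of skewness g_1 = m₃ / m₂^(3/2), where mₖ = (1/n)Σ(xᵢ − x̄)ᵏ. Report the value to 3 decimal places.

-1.296

x̄ = (6 + 2 + 9 + 2 + 3 + 5 - 10) / 7 = 2.4286
deviations (xᵢ − x̄): 3.5714, -0.4286, 6.5714, -0.4286, 0.5714, 2.5714, -12.4286
Σ(xᵢ − x̄)² = 217.7143 ⇒ m₂ = 217.7143/7 = 31.10204
Σ(xᵢ − x̄)³ = -1573.4694 ⇒ m₃ = -1573.4694/7 = -224.78134
m₂^(3/2) = 31.10204^(1.5) = 173.45360
g_1 = m₃ / m₂^(3/2) = -224.78134 / 173.45360 ≈ -1.296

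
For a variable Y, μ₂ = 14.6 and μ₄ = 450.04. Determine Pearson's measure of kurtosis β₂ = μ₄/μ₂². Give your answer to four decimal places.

2.1113

μ₂² = 14.6² = 213.16000
μ₄/μ₂² = 450.04 / 213.16000 = 2.11128
β₂ ≈ 2.1113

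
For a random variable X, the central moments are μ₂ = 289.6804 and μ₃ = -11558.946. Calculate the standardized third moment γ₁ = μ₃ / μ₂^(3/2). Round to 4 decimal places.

-2.3444

σ = √μ₂ = √289.6804 = 17.02000
σ³ = μ₂^(3/2) = 4930.36041
γ₁ = μ₃/σ³ = -11558.946 / 4930.36041 ≈ -2.3444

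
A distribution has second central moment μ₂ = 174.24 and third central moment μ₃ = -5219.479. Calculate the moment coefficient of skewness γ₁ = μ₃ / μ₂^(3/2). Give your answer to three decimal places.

-2.269

σ = √μ₂ = √174.24 = 13.20000
σ³ = μ₂^(3/2) = 2299.96800
γ₁ = μ₃/σ³ = -5219.479 / 2299.96800 ≈ -2.269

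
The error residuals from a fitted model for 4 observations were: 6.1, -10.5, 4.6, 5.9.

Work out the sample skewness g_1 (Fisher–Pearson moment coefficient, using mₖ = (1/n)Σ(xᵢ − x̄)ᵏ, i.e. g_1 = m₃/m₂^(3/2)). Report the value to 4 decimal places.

x̄ = (6.1 - 10.5 + 4.6 + 5.9) / 4 = 1.5250
deviations (xᵢ − x̄): 4.5750, -12.0250, 3.0750, 4.3750
Σ(xᵢ − x̄)² = 194.1275 ⇒ m₂ = 194.1275/4 = 48.53188
Σ(xᵢ − x̄)³ = -1530.2486 ⇒ m₃ = -1530.2486/4 = -382.56216
m₂^(3/2) = 48.53188^(1.5) = 338.09645
g_1 = m₃ / m₂^(3/2) = -382.56216 / 338.09645 ≈ -1.1315

-1.1315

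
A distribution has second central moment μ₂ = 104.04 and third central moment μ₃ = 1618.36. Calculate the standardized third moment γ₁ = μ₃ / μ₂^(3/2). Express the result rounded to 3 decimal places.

σ = √μ₂ = √104.04 = 10.20000
σ³ = μ₂^(3/2) = 1061.20800
γ₁ = μ₃/σ³ = 1618.36 / 1061.20800 ≈ 1.525

1.525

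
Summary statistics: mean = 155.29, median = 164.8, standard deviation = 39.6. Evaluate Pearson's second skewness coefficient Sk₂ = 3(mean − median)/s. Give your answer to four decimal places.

-0.7205

Sk₂ = 3(155.29 − 164.8) / 39.6 = 3 × -9.5100 / 39.6
    = -28.5300 / 39.6 ≈ -0.7205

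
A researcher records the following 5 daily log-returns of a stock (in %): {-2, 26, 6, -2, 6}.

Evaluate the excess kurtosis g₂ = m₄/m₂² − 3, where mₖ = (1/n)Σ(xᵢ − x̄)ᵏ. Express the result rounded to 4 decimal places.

-0.3151

x̄ = 6.8000
Σ(xᵢ − x̄)² = 524.8000 ⇒ m₂ = 104.96000
Σ(xᵢ − x̄)⁴ = 147890.1760 ⇒ m₄ = 29578.03520
m₂² = 11016.60160
g₂ = m₄/m₂² − 3 = 2.68486 − 3 ≈ -0.3151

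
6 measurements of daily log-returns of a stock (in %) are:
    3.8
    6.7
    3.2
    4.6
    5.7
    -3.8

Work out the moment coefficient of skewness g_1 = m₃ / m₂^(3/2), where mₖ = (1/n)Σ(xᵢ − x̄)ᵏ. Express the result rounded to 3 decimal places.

-1.333

x̄ = (3.8 + 6.7 + 3.2 + 4.6 + 5.7 - 3.8) / 6 = 3.3667
deviations (xᵢ − x̄): 0.4333, 3.3333, -0.1667, 1.2333, 2.3333, -7.1667
Σ(xᵢ − x̄)² = 69.6533 ⇒ m₂ = 69.6533/6 = 11.60889
Σ(xᵢ − x̄)³ = -316.3944 ⇒ m₃ = -316.3944/6 = -52.73241
m₂^(3/2) = 11.60889^(1.5) = 39.55360
g_1 = m₃ / m₂^(3/2) = -52.73241 / 39.55360 ≈ -1.333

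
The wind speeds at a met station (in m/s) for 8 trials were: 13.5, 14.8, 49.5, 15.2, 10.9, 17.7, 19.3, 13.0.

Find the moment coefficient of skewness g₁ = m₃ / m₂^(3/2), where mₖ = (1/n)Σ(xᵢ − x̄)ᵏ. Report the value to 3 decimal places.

2.071

x̄ = (13.5 + 14.8 + 49.5 + 15.2 + 10.9 + 17.7 + 19.3 + 13.0) / 8 = 19.2375
deviations (xᵢ − x̄): -5.7375, -4.4375, 30.2625, -4.0375, -8.3375, -1.5375, 0.0625, -6.2375
Σ(xᵢ − x̄)² = 1095.5188 ⇒ m₂ = 1095.5188/8 = 136.93984
Σ(xᵢ − x̄)³ = 26547.0147 ⇒ m₃ = 26547.0147/8 = 3318.37684
m₂^(3/2) = 136.93984^(1.5) = 1602.48784
g₁ = m₃ / m₂^(3/2) = 3318.37684 / 1602.48784 ≈ 2.071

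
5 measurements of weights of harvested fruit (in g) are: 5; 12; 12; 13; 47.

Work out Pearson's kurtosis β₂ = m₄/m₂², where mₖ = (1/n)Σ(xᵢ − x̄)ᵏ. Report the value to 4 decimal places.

3.0883

x̄ = 17.8000
Σ(xᵢ − x̄)² = 1106.8000 ⇒ m₂ = 221.36000
Σ(xᵢ − x̄)⁴ = 756632.6560 ⇒ m₄ = 151326.53120
m₂² = 49000.24960
β₂ = m₄/m₂² = 151326.53120 / 49000.24960 ≈ 3.0883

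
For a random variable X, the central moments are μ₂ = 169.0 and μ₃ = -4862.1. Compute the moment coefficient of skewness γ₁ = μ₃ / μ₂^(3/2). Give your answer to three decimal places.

σ = √μ₂ = √169.0 = 13.00000
σ³ = μ₂^(3/2) = 2197.00000
γ₁ = μ₃/σ³ = -4862.1 / 2197.00000 ≈ -2.213

-2.213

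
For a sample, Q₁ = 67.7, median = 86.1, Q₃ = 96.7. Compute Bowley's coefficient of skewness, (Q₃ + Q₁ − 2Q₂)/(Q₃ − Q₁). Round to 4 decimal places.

-0.2690

numerator: Q₃ + Q₁ − 2Q₂ = 96.7 + 67.7 − 2×86.1 = -7.8000
denominator: Q₃ − Q₁ = 96.7 − 67.7 = 29.0000
Bowley skewness = -7.8000 / 29.0000 ≈ -0.2690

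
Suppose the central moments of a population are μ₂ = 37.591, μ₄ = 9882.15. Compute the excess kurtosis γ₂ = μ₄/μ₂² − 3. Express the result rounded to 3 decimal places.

μ₂² = 37.591² = 1413.08328
μ₄/μ₂² = 9882.15 / 1413.08328 = 6.99332
γ₂ = 6.99332 − 3 ≈ 3.993

3.993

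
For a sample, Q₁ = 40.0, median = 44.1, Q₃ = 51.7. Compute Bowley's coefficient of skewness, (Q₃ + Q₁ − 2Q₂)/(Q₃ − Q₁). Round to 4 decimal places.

0.2991

numerator: Q₃ + Q₁ − 2Q₂ = 51.7 + 40.0 − 2×44.1 = 3.5000
denominator: Q₃ − Q₁ = 51.7 − 40.0 = 11.7000
Bowley skewness = 3.5000 / 11.7000 ≈ 0.2991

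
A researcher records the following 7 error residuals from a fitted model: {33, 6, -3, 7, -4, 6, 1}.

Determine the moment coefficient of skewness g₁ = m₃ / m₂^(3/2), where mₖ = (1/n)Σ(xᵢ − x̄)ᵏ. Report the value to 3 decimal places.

x̄ = (33 + 6 - 3 + 7 - 4 + 6 + 1) / 7 = 6.5714
deviations (xᵢ − x̄): 26.4286, -0.5714, -9.5714, 0.4286, -10.5714, -0.5714, -5.5714
Σ(xᵢ − x̄)² = 933.7143 ⇒ m₂ = 933.7143/7 = 133.38776
Σ(xᵢ − x̄)³ = 16228.0408 ⇒ m₃ = 16228.0408/7 = 2318.29155
m₂^(3/2) = 133.38776^(1.5) = 1540.54343
g₁ = m₃ / m₂^(3/2) = 2318.29155 / 1540.54343 ≈ 1.505

1.505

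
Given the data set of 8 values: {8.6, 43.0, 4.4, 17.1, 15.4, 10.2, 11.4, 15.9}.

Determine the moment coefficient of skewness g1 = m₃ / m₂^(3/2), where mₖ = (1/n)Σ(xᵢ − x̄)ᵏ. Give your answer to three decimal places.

1.689

x̄ = (8.6 + 43.0 + 4.4 + 17.1 + 15.4 + 10.2 + 11.4 + 15.9) / 8 = 15.7500
deviations (xᵢ − x̄): -7.1500, 27.2500, -11.3500, 1.3500, -0.3500, -5.5500, -4.3500, 0.1500
Σ(xᵢ − x̄)² = 974.2000 ⇒ m₂ = 974.2000/8 = 121.77500
Σ(xᵢ − x̄)³ = 18156.3210 ⇒ m₃ = 18156.3210/8 = 2269.54013
m₂^(3/2) = 121.77500^(1.5) = 1343.80795
g1 = m₃ / m₂^(3/2) = 2269.54013 / 1343.80795 ≈ 1.689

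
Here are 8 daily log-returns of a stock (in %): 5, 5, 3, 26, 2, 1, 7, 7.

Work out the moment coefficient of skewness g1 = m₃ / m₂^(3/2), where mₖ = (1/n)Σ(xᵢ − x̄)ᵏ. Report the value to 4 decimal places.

x̄ = (5 + 5 + 3 + 26 + 2 + 1 + 7 + 7) / 8 = 7.0000
deviations (xᵢ − x̄): -2.0000, -2.0000, -4.0000, 19.0000, -5.0000, -6.0000, 0.0000, 0.0000
Σ(xᵢ − x̄)² = 446.0000 ⇒ m₂ = 446.0000/8 = 55.75000
Σ(xᵢ − x̄)³ = 6438.0000 ⇒ m₃ = 6438.0000/8 = 804.75000
m₂^(3/2) = 55.75000^(1.5) = 416.26252
g1 = m₃ / m₂^(3/2) = 804.75000 / 416.26252 ≈ 1.9333

1.9333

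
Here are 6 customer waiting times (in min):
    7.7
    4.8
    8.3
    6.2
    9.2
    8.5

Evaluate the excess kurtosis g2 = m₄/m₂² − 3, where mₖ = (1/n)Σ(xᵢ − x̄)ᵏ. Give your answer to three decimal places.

x̄ = 7.4500
Σ(xᵢ − x̄)² = 13.5350 ⇒ m₂ = 2.25583
Σ(xᵢ − x̄)⁴ = 62.8772 ⇒ m₄ = 10.47954
m₂² = 5.08878
g2 = m₄/m₂² − 3 = 2.05934 − 3 ≈ -0.941

-0.941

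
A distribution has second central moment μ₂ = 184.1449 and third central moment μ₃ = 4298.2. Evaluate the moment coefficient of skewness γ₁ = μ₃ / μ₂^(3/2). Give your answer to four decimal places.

1.7201

σ = √μ₂ = √184.1449 = 13.57000
σ³ = μ₂^(3/2) = 2498.84629
γ₁ = μ₃/σ³ = 4298.2 / 2498.84629 ≈ 1.7201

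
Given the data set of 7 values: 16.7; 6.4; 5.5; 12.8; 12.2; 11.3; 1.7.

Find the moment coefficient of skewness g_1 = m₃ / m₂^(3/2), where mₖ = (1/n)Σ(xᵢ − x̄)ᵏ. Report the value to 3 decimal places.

-0.184

x̄ = (16.7 + 6.4 + 5.5 + 12.8 + 12.2 + 11.3 + 1.7) / 7 = 9.5143
deviations (xᵢ − x̄): 7.1857, -3.1143, -4.0143, 3.2857, 2.6857, 1.7857, -7.8143
Σ(xᵢ − x̄)² = 159.7086 ⇒ m₂ = 159.7086/7 = 22.81551
Σ(xᵢ − x̄)³ = -140.4877 ⇒ m₃ = -140.4877/7 = -20.06967
m₂^(3/2) = 22.81551^(1.5) = 108.97962
g_1 = m₃ / m₂^(3/2) = -20.06967 / 108.97962 ≈ -0.184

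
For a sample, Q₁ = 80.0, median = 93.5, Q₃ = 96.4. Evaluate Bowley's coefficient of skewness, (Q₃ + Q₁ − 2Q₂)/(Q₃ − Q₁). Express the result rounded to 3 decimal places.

-0.646

numerator: Q₃ + Q₁ − 2Q₂ = 96.4 + 80.0 − 2×93.5 = -10.6000
denominator: Q₃ − Q₁ = 96.4 − 80.0 = 16.4000
Bowley skewness = -10.6000 / 16.4000 ≈ -0.646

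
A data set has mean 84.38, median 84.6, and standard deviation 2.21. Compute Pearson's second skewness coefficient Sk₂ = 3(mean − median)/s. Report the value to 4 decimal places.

Sk₂ = 3(84.38 − 84.6) / 2.21 = 3 × -0.2200 / 2.21
    = -0.6600 / 2.21 ≈ -0.2986

-0.2986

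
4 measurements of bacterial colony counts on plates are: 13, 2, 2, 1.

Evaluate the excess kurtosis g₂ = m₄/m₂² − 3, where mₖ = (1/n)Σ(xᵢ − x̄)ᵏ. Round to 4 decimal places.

x̄ = 4.5000
Σ(xᵢ − x̄)² = 97.0000 ⇒ m₂ = 24.25000
Σ(xᵢ − x̄)⁴ = 5448.2500 ⇒ m₄ = 1362.06250
m₂² = 588.06250
g₂ = m₄/m₂² − 3 = 2.31619 − 3 ≈ -0.6838

-0.6838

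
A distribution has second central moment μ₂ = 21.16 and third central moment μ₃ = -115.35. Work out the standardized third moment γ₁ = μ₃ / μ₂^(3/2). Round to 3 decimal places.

σ = √μ₂ = √21.16 = 4.60000
σ³ = μ₂^(3/2) = 97.33600
γ₁ = μ₃/σ³ = -115.35 / 97.33600 ≈ -1.185

-1.185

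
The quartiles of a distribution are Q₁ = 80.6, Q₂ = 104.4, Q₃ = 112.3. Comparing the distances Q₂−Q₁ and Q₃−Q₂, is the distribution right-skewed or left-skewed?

Q₂ − Q₁ = 23.8;  Q₃ − Q₂ = 7.9
Q₂ − Q₁ > Q₃ − Q₂ ⇒ the lower half is more spread out ⇒ left-skewed.

left-skewed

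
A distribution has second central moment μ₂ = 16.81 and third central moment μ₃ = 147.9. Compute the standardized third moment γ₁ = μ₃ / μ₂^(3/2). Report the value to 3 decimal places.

2.146

σ = √μ₂ = √16.81 = 4.10000
σ³ = μ₂^(3/2) = 68.92100
γ₁ = μ₃/σ³ = 147.9 / 68.92100 ≈ 2.146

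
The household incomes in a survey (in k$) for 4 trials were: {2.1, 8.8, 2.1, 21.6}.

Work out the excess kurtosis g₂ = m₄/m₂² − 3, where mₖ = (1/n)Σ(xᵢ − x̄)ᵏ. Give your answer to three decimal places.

x̄ = 8.6500
Σ(xᵢ − x̄)² = 253.5300 ⇒ m₂ = 63.38250
Σ(xᵢ − x̄)⁴ = 31805.3780 ⇒ m₄ = 7951.34451
m₂² = 4017.34131
g₂ = m₄/m₂² − 3 = 1.97926 − 3 ≈ -1.021

-1.021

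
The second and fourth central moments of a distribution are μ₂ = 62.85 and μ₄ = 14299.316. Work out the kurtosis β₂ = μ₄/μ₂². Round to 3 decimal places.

3.620

μ₂² = 62.85² = 3950.12250
μ₄/μ₂² = 14299.316 / 3950.12250 = 3.61997
β₂ ≈ 3.620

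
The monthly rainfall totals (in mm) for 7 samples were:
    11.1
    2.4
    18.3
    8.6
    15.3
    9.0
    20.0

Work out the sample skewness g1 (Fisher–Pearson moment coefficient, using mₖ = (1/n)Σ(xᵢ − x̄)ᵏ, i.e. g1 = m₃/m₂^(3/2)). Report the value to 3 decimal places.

x̄ = (11.1 + 2.4 + 18.3 + 8.6 + 15.3 + 9.0 + 20.0) / 7 = 12.1000
deviations (xᵢ − x̄): -1.0000, -9.7000, 6.2000, -3.5000, 3.2000, -3.1000, 7.9000
Σ(xᵢ − x̄)² = 228.0400 ⇒ m₂ = 228.0400/7 = 32.57714
Σ(xᵢ − x̄)³ = -222.2040 ⇒ m₃ = -222.2040/7 = -31.74343
m₂^(3/2) = 32.57714^(1.5) = 185.93857
g1 = m₃ / m₂^(3/2) = -31.74343 / 185.93857 ≈ -0.171

-0.171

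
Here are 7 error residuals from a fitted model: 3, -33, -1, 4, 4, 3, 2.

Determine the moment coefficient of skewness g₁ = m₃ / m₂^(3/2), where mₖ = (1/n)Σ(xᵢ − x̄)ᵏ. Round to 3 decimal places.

-1.976

x̄ = (3 - 33 - 1 + 4 + 4 + 3 + 2) / 7 = -2.5714
deviations (xᵢ − x̄): 5.5714, -30.4286, 1.5714, 6.5714, 6.5714, 5.5714, 4.5714
Σ(xᵢ − x̄)² = 1097.7143 ⇒ m₂ = 1097.7143/7 = 156.81633
Σ(xᵢ − x̄)³ = -27160.8980 ⇒ m₃ = -27160.8980/7 = -3880.12828
m₂^(3/2) = 156.81633^(1.5) = 1963.75324
g₁ = m₃ / m₂^(3/2) = -3880.12828 / 1963.75324 ≈ -1.976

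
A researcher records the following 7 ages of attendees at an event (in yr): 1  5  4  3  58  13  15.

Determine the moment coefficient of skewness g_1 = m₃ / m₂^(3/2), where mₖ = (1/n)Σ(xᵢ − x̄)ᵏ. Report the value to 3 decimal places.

1.766

x̄ = (1 + 5 + 4 + 3 + 58 + 13 + 15) / 7 = 14.1429
deviations (xᵢ − x̄): -13.1429, -9.1429, -10.1429, -11.1429, 43.8571, -1.1429, 0.8571
Σ(xᵢ − x̄)² = 2408.8571 ⇒ m₂ = 2408.8571/7 = 344.12245
Σ(xᵢ − x̄)³ = 78894.6122 ⇒ m₃ = 78894.6122/7 = 11270.65889
m₂^(3/2) = 344.12245^(1.5) = 6383.65646
g_1 = m₃ / m₂^(3/2) = 11270.65889 / 6383.65646 ≈ 1.766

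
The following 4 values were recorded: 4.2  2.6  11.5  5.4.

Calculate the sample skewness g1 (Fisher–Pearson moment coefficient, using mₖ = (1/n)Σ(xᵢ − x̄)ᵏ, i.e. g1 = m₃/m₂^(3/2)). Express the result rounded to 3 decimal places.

x̄ = (4.2 + 2.6 + 11.5 + 5.4) / 4 = 5.9250
deviations (xᵢ − x̄): -1.7250, -3.3250, 5.5750, -0.5250
Σ(xᵢ − x̄)² = 45.3875 ⇒ m₂ = 45.3875/4 = 11.34688
Σ(xᵢ − x̄)³ = 131.2369 ⇒ m₃ = 131.2369/4 = 32.80922
m₂^(3/2) = 11.34688^(1.5) = 38.22209
g1 = m₃ / m₂^(3/2) = 32.80922 / 38.22209 ≈ 0.858

0.858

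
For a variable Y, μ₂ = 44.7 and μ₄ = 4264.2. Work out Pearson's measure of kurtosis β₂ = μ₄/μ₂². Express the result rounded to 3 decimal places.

μ₂² = 44.7² = 1998.09000
μ₄/μ₂² = 4264.2 / 1998.09000 = 2.13414
β₂ ≈ 2.134

2.134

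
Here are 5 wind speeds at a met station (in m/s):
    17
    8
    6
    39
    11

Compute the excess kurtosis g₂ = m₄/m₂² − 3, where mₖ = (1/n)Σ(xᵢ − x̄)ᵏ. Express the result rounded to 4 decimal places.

x̄ = 16.2000
Σ(xᵢ − x̄)² = 718.8000 ⇒ m₂ = 143.76000
Σ(xᵢ − x̄)⁴ = 286310.7360 ⇒ m₄ = 57262.14720
m₂² = 20666.93760
g₂ = m₄/m₂² − 3 = 2.77071 − 3 ≈ -0.2293

-0.2293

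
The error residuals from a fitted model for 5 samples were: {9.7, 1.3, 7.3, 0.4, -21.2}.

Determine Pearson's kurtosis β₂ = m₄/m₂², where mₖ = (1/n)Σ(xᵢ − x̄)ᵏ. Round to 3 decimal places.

x̄ = -0.5000
Σ(xᵢ − x̄)² = 597.4200 ⇒ m₂ = 119.48400
Σ(xᵢ − x̄)⁴ = 198140.6610 ⇒ m₄ = 39628.13220
m₂² = 14276.42626
β₂ = m₄/m₂² = 39628.13220 / 14276.42626 ≈ 2.776

2.776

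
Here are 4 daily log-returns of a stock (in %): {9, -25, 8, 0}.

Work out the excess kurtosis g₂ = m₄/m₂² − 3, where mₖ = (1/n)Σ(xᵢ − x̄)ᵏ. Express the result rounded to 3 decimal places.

x̄ = -2.0000
Σ(xᵢ − x̄)² = 754.0000 ⇒ m₂ = 188.50000
Σ(xᵢ − x̄)⁴ = 304498.0000 ⇒ m₄ = 76124.50000
m₂² = 35532.25000
g₂ = m₄/m₂² − 3 = 2.14241 − 3 ≈ -0.858

-0.858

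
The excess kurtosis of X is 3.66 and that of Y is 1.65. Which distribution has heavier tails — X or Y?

X

Higher excess kurtosis ⇒ heavier tails relative to the normal distribution.
3.66 vs 1.65: the larger is 3.66, so X has heavier tails.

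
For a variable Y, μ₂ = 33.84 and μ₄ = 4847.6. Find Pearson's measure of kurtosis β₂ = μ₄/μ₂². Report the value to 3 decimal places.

4.233

μ₂² = 33.84² = 1145.14560
μ₄/μ₂² = 4847.6 / 1145.14560 = 4.23317
β₂ ≈ 4.233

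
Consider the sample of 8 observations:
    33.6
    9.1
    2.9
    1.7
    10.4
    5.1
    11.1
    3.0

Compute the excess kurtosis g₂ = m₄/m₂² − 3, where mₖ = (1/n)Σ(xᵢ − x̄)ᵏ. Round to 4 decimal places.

1.8234

x̄ = 9.6125
Σ(xᵢ − x̄)² = 750.2488 ⇒ m₂ = 93.78109
Σ(xᵢ − x̄)⁴ = 339367.1273 ⇒ m₄ = 42420.89091
m₂² = 8794.89354
g₂ = m₄/m₂² − 3 = 4.82335 − 3 ≈ 1.8234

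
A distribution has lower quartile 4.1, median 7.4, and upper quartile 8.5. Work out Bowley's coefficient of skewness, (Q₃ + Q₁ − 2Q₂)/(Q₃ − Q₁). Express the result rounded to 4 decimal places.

-0.5000

numerator: Q₃ + Q₁ − 2Q₂ = 8.5 + 4.1 − 2×7.4 = -2.2000
denominator: Q₃ − Q₁ = 8.5 − 4.1 = 4.4000
Bowley skewness = -2.2000 / 4.4000 ≈ -0.5000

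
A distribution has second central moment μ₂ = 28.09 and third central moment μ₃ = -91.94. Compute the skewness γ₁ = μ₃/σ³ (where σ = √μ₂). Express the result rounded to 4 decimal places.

-0.6176

σ = √μ₂ = √28.09 = 5.30000
σ³ = μ₂^(3/2) = 148.87700
γ₁ = μ₃/σ³ = -91.94 / 148.87700 ≈ -0.6176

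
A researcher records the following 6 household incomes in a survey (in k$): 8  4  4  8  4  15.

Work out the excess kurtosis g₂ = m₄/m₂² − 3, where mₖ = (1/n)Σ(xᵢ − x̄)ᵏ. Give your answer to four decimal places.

-0.1679

x̄ = 7.1667
Σ(xᵢ − x̄)² = 92.8333 ⇒ m₂ = 15.47222
Σ(xᵢ − x̄)⁴ = 4067.8194 ⇒ m₄ = 677.96991
m₂² = 239.38966
g₂ = m₄/m₂² − 3 = 2.83208 − 3 ≈ -0.1679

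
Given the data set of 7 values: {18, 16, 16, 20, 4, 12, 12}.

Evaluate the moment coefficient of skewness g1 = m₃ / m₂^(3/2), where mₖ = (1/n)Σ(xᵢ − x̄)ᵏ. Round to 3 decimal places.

-0.875

x̄ = (18 + 16 + 16 + 20 + 4 + 12 + 12) / 7 = 14.0000
deviations (xᵢ − x̄): 4.0000, 2.0000, 2.0000, 6.0000, -10.0000, -2.0000, -2.0000
Σ(xᵢ − x̄)² = 168.0000 ⇒ m₂ = 168.0000/7 = 24.00000
Σ(xᵢ − x̄)³ = -720.0000 ⇒ m₃ = -720.0000/7 = -102.85714
m₂^(3/2) = 24.00000^(1.5) = 117.57551
g1 = m₃ / m₂^(3/2) = -102.85714 / 117.57551 ≈ -0.875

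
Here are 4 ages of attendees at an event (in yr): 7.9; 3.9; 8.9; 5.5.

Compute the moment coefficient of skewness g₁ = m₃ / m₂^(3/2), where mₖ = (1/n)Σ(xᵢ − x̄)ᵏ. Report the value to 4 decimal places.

x̄ = (7.9 + 3.9 + 8.9 + 5.5) / 4 = 6.5500
deviations (xᵢ − x̄): 1.3500, -2.6500, 2.3500, -1.0500
Σ(xᵢ − x̄)² = 15.4700 ⇒ m₂ = 15.4700/4 = 3.86750
Σ(xᵢ − x̄)³ = -4.3290 ⇒ m₃ = -4.3290/4 = -1.08225
m₂^(3/2) = 3.86750^(1.5) = 7.60581
g₁ = m₃ / m₂^(3/2) = -1.08225 / 7.60581 ≈ -0.1423

-0.1423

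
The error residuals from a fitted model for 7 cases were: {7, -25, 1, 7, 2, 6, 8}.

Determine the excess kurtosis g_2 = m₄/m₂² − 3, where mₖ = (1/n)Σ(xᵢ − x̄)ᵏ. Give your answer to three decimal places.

1.685

x̄ = 0.8571
Σ(xᵢ − x̄)² = 822.8571 ⇒ m₂ = 117.55102
Σ(xᵢ − x̄)⁴ = 453167.1953 ⇒ m₄ = 64738.17076
m₂² = 13818.24240
g_2 = m₄/m₂² − 3 = 4.68498 − 3 ≈ 1.685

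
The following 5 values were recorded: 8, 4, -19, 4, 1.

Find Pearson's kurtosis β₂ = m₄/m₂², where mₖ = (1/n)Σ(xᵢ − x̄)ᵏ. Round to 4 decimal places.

x̄ = -0.4000
Σ(xᵢ − x̄)² = 457.2000 ⇒ m₂ = 91.44000
Σ(xᵢ − x̄)⁴ = 125420.4960 ⇒ m₄ = 25084.09920
m₂² = 8361.27360
β₂ = m₄/m₂² = 25084.09920 / 8361.27360 ≈ 3.0000

3.0000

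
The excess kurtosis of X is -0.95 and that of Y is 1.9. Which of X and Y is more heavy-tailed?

Y

Higher excess kurtosis ⇒ heavier tails relative to the normal distribution.
-0.95 vs 1.9: the larger is 1.9, so Y has heavier tails. (Y is leptokurtic — heavier-than-normal tails; the other is platykurtic.)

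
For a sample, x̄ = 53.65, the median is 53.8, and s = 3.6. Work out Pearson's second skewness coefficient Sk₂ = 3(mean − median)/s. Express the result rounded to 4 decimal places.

-0.1250

Sk₂ = 3(53.65 − 53.8) / 3.6 = 3 × -0.1500 / 3.6
    = -0.4500 / 3.6 ≈ -0.1250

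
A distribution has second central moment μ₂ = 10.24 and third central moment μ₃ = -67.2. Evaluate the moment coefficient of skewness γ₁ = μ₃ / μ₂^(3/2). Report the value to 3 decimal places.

-2.051

σ = √μ₂ = √10.24 = 3.20000
σ³ = μ₂^(3/2) = 32.76800
γ₁ = μ₃/σ³ = -67.2 / 32.76800 ≈ -2.051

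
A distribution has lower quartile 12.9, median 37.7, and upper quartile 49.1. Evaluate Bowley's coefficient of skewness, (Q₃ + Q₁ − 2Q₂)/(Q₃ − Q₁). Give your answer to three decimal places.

-0.370

numerator: Q₃ + Q₁ − 2Q₂ = 49.1 + 12.9 − 2×37.7 = -13.4000
denominator: Q₃ − Q₁ = 49.1 − 12.9 = 36.2000
Bowley skewness = -13.4000 / 36.2000 ≈ -0.370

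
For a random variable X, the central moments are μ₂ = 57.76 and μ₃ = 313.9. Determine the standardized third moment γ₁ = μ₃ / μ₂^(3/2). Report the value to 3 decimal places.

σ = √μ₂ = √57.76 = 7.60000
σ³ = μ₂^(3/2) = 438.97600
γ₁ = μ₃/σ³ = 313.9 / 438.97600 ≈ 0.715

0.715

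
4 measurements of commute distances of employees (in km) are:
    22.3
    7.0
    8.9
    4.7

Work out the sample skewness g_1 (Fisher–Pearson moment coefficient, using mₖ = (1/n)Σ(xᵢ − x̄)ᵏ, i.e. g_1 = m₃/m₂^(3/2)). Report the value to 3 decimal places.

x̄ = (22.3 + 7.0 + 8.9 + 4.7) / 4 = 10.7250
deviations (xᵢ − x̄): 11.5750, -3.7250, -1.8250, -6.0250
Σ(xᵢ − x̄)² = 187.4875 ⇒ m₂ = 187.4875/4 = 46.87188
Σ(xᵢ − x̄)³ = 1274.3494 ⇒ m₃ = 1274.3494/4 = 318.58734
m₂^(3/2) = 46.87188^(1.5) = 320.89909
g_1 = m₃ / m₂^(3/2) = 318.58734 / 320.89909 ≈ 0.993

0.993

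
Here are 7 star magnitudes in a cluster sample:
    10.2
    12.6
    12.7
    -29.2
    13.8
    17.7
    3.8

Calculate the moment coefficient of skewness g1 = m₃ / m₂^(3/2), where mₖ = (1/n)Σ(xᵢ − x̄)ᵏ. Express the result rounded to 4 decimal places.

-1.7651

x̄ = (10.2 + 12.6 + 12.7 - 29.2 + 13.8 + 17.7 + 3.8) / 7 = 5.9429
deviations (xᵢ − x̄): 4.2571, 6.6571, 6.7571, -35.1429, 7.8571, 11.7571, -2.1429
Σ(xᵢ − x̄)² = 1547.6771 ⇒ m₂ = 1547.6771/7 = 221.09673
Σ(xᵢ − x̄)³ = -40621.0266 ⇒ m₃ = -40621.0266/7 = -5803.00380
m₂^(3/2) = 221.09673^(1.5) = 3287.55853
g1 = m₃ / m₂^(3/2) = -5803.00380 / 3287.55853 ≈ -1.7651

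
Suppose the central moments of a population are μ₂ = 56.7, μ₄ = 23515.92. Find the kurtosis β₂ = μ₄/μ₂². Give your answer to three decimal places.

μ₂² = 56.7² = 3214.89000
μ₄/μ₂² = 23515.92 / 3214.89000 = 7.31469
β₂ ≈ 7.315

7.315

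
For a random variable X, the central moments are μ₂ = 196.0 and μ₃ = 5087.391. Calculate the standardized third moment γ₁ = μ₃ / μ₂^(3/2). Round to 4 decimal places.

1.8540

σ = √μ₂ = √196.0 = 14.00000
σ³ = μ₂^(3/2) = 2744.00000
γ₁ = μ₃/σ³ = 5087.391 / 2744.00000 ≈ 1.8540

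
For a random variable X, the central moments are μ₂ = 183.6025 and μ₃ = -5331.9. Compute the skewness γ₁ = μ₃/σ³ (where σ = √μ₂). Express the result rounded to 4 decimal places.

σ = √μ₂ = √183.6025 = 13.55000
σ³ = μ₂^(3/2) = 2487.81387
γ₁ = μ₃/σ³ = -5331.9 / 2487.81387 ≈ -2.1432

-2.1432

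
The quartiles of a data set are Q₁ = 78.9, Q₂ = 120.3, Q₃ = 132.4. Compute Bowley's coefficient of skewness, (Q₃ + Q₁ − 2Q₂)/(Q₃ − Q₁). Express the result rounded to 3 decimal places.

numerator: Q₃ + Q₁ − 2Q₂ = 132.4 + 78.9 − 2×120.3 = -29.3000
denominator: Q₃ − Q₁ = 132.4 − 78.9 = 53.5000
Bowley skewness = -29.3000 / 53.5000 ≈ -0.548

-0.548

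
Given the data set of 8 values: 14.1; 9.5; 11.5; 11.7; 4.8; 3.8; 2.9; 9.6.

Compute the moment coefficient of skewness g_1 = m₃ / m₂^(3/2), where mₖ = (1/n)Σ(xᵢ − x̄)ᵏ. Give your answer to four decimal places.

x̄ = (14.1 + 9.5 + 11.5 + 11.7 + 4.8 + 3.8 + 2.9 + 9.6) / 8 = 8.4875
deviations (xᵢ − x̄): 5.6125, 1.0125, 3.0125, 3.2125, -3.6875, -4.6875, -5.5875, 1.1125
Σ(xᵢ − x̄)² = 119.9488 ⇒ m₂ = 119.9488/8 = 14.99359
Σ(xᵢ − x̄)³ = -87.8789 ⇒ m₃ = -87.8789/8 = -10.98486
m₂^(3/2) = 14.99359^(1.5) = 58.05754
g_1 = m₃ / m₂^(3/2) = -10.98486 / 58.05754 ≈ -0.1892

-0.1892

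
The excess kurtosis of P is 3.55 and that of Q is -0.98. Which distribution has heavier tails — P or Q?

Higher excess kurtosis ⇒ heavier tails relative to the normal distribution.
3.55 vs -0.98: the larger is 3.55, so P has heavier tails. (P is leptokurtic — heavier-than-normal tails; the other is platykurtic.)

P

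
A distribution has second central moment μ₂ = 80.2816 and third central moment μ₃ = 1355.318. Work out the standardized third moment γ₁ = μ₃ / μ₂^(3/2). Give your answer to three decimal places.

σ = √μ₂ = √80.2816 = 8.96000
σ³ = μ₂^(3/2) = 719.32314
γ₁ = μ₃/σ³ = 1355.318 / 719.32314 ≈ 1.884

1.884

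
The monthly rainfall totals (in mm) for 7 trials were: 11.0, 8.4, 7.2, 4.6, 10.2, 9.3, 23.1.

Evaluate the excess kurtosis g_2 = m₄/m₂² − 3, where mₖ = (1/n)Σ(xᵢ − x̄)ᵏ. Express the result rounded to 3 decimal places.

x̄ = 10.5429
Σ(xᵢ − x̄)² = 210.6371 ⇒ m₂ = 30.09102
Σ(xᵢ − x̄)⁴ = 26259.2934 ⇒ m₄ = 3751.32762
m₂² = 905.46951
g_2 = m₄/m₂² − 3 = 4.14296 − 3 ≈ 1.143

1.143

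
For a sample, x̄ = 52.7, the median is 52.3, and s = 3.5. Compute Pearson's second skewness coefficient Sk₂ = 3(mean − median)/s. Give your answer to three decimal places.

0.343

Sk₂ = 3(52.7 − 52.3) / 3.5 = 3 × 0.4000 / 3.5
    = 1.2000 / 3.5 ≈ 0.343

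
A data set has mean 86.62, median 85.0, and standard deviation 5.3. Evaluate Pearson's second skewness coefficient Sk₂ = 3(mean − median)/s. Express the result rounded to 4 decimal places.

0.9170

Sk₂ = 3(86.62 − 85.0) / 5.3 = 3 × 1.6200 / 5.3
    = 4.8600 / 5.3 ≈ 0.9170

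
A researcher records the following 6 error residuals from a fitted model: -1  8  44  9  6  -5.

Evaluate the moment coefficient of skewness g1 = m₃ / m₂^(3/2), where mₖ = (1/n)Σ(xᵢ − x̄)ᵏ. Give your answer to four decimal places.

1.3917

x̄ = (-1 + 8 + 44 + 9 + 6 - 5) / 6 = 10.1667
deviations (xᵢ − x̄): -11.1667, -2.1667, 33.8333, -1.1667, -4.1667, -15.1667
Σ(xᵢ − x̄)² = 1522.8333 ⇒ m₂ = 1522.8333/6 = 253.80556
Σ(xᵢ − x̄)³ = 33763.5556 ⇒ m₃ = 33763.5556/6 = 5627.25926
m₂^(3/2) = 253.80556^(1.5) = 4043.44636
g1 = m₃ / m₂^(3/2) = 5627.25926 / 4043.44636 ≈ 1.3917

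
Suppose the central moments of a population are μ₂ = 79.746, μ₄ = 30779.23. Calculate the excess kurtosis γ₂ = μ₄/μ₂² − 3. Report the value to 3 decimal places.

1.840

μ₂² = 79.746² = 6359.42452
μ₄/μ₂² = 30779.23 / 6359.42452 = 4.83994
γ₂ = 4.83994 − 3 ≈ 1.840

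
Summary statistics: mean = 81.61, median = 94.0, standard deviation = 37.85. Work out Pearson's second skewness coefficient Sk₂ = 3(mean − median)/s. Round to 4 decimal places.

Sk₂ = 3(81.61 − 94.0) / 37.85 = 3 × -12.3900 / 37.85
    = -37.1700 / 37.85 ≈ -0.9820

-0.9820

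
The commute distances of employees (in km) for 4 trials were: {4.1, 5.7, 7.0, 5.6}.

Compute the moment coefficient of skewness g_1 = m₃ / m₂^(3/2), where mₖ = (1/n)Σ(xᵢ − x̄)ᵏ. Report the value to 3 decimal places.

x̄ = (4.1 + 5.7 + 7.0 + 5.6) / 4 = 5.6000
deviations (xᵢ − x̄): -1.5000, 0.1000, 1.4000, 0.0000
Σ(xᵢ − x̄)² = 4.2200 ⇒ m₂ = 4.2200/4 = 1.05500
Σ(xᵢ − x̄)³ = -0.6300 ⇒ m₃ = -0.6300/4 = -0.15750
m₂^(3/2) = 1.05500^(1.5) = 1.08362
g_1 = m₃ / m₂^(3/2) = -0.15750 / 1.08362 ≈ -0.145

-0.145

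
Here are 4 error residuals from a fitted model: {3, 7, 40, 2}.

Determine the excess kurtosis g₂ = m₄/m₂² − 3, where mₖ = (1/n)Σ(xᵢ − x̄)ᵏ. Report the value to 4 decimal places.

x̄ = 13.0000
Σ(xᵢ − x̄)² = 986.0000 ⇒ m₂ = 246.50000
Σ(xᵢ − x̄)⁴ = 557378.0000 ⇒ m₄ = 139344.50000
m₂² = 60762.25000
g₂ = m₄/m₂² − 3 = 2.29327 − 3 ≈ -0.7067

-0.7067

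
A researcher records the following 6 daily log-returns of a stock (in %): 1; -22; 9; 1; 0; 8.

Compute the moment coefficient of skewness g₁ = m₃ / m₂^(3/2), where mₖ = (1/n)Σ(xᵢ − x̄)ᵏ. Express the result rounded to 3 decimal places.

-1.312

x̄ = (1 - 22 + 9 + 1 + 0 + 8) / 6 = -0.5000
deviations (xᵢ − x̄): 1.5000, -21.5000, 9.5000, 1.5000, 0.5000, 8.5000
Σ(xᵢ − x̄)² = 629.5000 ⇒ m₂ = 629.5000/6 = 104.91667
Σ(xᵢ − x̄)³ = -8460.0000 ⇒ m₃ = -8460.0000/6 = -1410.00000
m₂^(3/2) = 104.91667^(1.5) = 1074.64922
g₁ = m₃ / m₂^(3/2) = -1410.00000 / 1074.64922 ≈ -1.312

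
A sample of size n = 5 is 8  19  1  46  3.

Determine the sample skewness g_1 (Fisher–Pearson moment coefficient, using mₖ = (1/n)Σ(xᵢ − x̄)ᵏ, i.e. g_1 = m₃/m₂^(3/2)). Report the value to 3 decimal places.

x̄ = (8 + 19 + 1 + 46 + 3) / 5 = 15.4000
deviations (xᵢ − x̄): -7.4000, 3.6000, -14.4000, 30.6000, -12.4000
Σ(xᵢ − x̄)² = 1365.2000 ⇒ m₂ = 1365.2000/5 = 273.04000
Σ(xᵢ − x̄)³ = 23401.4400 ⇒ m₃ = 23401.4400/5 = 4680.28800
m₂^(3/2) = 273.04000^(1.5) = 4511.69168
g_1 = m₃ / m₂^(3/2) = 4680.28800 / 4511.69168 ≈ 1.037

1.037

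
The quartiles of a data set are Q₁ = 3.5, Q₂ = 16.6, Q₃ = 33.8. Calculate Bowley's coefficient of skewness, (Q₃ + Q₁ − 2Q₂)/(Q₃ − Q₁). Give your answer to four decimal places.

numerator: Q₃ + Q₁ − 2Q₂ = 33.8 + 3.5 − 2×16.6 = 4.1000
denominator: Q₃ − Q₁ = 33.8 − 3.5 = 30.3000
Bowley skewness = 4.1000 / 30.3000 ≈ 0.1353

0.1353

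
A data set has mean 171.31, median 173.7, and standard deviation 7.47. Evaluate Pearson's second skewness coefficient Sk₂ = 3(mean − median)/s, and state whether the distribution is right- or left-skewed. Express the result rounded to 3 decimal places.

Sk₂ = 3(171.31 − 173.7) / 7.47 = 3 × -2.3900 / 7.47
    = -7.1700 / 7.47 ≈ -0.960
Sk₂ < 0 ⇒ mean < median ⇒ left-skewed (negative skew).

-0.960, left-skewed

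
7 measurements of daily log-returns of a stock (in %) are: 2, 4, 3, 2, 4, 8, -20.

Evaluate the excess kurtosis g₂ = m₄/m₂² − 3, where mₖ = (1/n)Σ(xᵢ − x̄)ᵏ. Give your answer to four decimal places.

1.7539

x̄ = 0.4286
Σ(xᵢ − x̄)² = 511.7143 ⇒ m₂ = 73.10204
Σ(xᵢ − x̄)⁴ = 177829.0671 ⇒ m₄ = 25404.15244
m₂² = 5343.90837
g₂ = m₄/m₂² − 3 = 4.75385 − 3 ≈ 1.7539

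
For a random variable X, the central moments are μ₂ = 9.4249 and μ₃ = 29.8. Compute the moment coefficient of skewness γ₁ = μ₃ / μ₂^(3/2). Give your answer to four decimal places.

1.0299

σ = √μ₂ = √9.4249 = 3.07000
σ³ = μ₂^(3/2) = 28.93444
γ₁ = μ₃/σ³ = 29.8 / 28.93444 ≈ 1.0299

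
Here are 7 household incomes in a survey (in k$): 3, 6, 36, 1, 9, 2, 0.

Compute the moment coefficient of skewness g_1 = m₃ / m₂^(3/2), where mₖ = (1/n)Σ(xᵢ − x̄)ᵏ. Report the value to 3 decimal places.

x̄ = (3 + 6 + 36 + 1 + 9 + 2 + 0) / 7 = 8.1429
deviations (xᵢ − x̄): -5.1429, -2.1429, 27.8571, -7.1429, 0.8571, -6.1429, -8.1429
Σ(xᵢ − x̄)² = 962.8571 ⇒ m₂ = 962.8571/7 = 137.55102
Σ(xᵢ − x̄)³ = 20336.3265 ⇒ m₃ = 20336.3265/7 = 2905.18950
m₂^(3/2) = 137.55102^(1.5) = 1613.22790
g_1 = m₃ / m₂^(3/2) = 2905.18950 / 1613.22790 ≈ 1.801

1.801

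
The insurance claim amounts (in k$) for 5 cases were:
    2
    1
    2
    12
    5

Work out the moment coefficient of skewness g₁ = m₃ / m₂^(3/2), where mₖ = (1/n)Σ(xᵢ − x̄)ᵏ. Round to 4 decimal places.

x̄ = (2 + 1 + 2 + 12 + 5) / 5 = 4.4000
deviations (xᵢ − x̄): -2.4000, -3.4000, -2.4000, 7.6000, 0.6000
Σ(xᵢ − x̄)² = 81.2000 ⇒ m₂ = 81.2000/5 = 16.24000
Σ(xᵢ − x̄)³ = 372.2400 ⇒ m₃ = 372.2400/5 = 74.44800
m₂^(3/2) = 16.24000^(1.5) = 65.44539
g₁ = m₃ / m₂^(3/2) = 74.44800 / 65.44539 ≈ 1.1376

1.1376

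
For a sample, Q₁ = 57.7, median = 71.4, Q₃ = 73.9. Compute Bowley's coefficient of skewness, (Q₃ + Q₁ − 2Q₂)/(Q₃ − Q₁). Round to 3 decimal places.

-0.691

numerator: Q₃ + Q₁ − 2Q₂ = 73.9 + 57.7 − 2×71.4 = -11.2000
denominator: Q₃ − Q₁ = 73.9 − 57.7 = 16.2000
Bowley skewness = -11.2000 / 16.2000 ≈ -0.691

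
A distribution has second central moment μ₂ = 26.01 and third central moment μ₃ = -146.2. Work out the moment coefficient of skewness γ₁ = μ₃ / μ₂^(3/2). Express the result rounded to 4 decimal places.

σ = √μ₂ = √26.01 = 5.10000
σ³ = μ₂^(3/2) = 132.65100
γ₁ = μ₃/σ³ = -146.2 / 132.65100 ≈ -1.1021

-1.1021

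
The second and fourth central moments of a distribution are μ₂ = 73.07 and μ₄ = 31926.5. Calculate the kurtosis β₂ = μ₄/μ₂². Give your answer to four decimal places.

μ₂² = 73.07² = 5339.22490
μ₄/μ₂² = 31926.5 / 5339.22490 = 5.97961
β₂ ≈ 5.9796

5.9796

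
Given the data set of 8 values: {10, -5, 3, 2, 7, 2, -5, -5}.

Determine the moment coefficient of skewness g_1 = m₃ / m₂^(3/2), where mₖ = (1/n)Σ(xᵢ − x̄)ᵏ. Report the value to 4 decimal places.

x̄ = (10 - 5 + 3 + 2 + 7 + 2 - 5 - 5) / 8 = 1.1250
deviations (xᵢ − x̄): 8.8750, -6.1250, 1.8750, 0.8750, 5.8750, 0.8750, -6.1250, -6.1250
Σ(xᵢ − x̄)² = 230.8750 ⇒ m₂ = 230.8750/8 = 28.85938
Σ(xᵢ − x̄)³ = 220.4063 ⇒ m₃ = 220.4063/8 = 27.55078
m₂^(3/2) = 28.85938^(1.5) = 155.03522
g_1 = m₃ / m₂^(3/2) = 27.55078 / 155.03522 ≈ 0.1777

0.1777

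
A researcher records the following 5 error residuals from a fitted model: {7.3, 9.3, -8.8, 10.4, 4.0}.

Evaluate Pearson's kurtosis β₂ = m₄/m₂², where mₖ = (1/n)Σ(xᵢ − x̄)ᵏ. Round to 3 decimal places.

2.766

x̄ = 4.4400
Σ(xᵢ − x̄)² = 242.8120 ⇒ m₂ = 48.56240
Σ(xᵢ − x̄)⁴ = 32615.8615 ⇒ m₄ = 6523.17229
m₂² = 2358.30669
β₂ = m₄/m₂² = 6523.17229 / 2358.30669 ≈ 2.766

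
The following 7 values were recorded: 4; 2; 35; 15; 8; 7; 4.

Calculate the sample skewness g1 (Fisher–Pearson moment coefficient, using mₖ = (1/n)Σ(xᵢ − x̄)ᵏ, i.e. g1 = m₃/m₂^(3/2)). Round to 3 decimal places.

1.541

x̄ = (4 + 2 + 35 + 15 + 8 + 7 + 4) / 7 = 10.7143
deviations (xᵢ − x̄): -6.7143, -8.7143, 24.2857, 4.2857, -2.7143, -3.7143, -6.7143
Σ(xᵢ − x̄)² = 795.4286 ⇒ m₂ = 795.4286/7 = 113.63265
Σ(xᵢ − x̄)³ = 13063.9592 ⇒ m₃ = 13063.9592/7 = 1866.27988
m₂^(3/2) = 113.63265^(1.5) = 1211.30837
g1 = m₃ / m₂^(3/2) = 1866.27988 / 1211.30837 ≈ 1.541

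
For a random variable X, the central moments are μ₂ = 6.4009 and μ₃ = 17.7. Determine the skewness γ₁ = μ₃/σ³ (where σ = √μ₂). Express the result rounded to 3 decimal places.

σ = √μ₂ = √6.4009 = 2.53000
σ³ = μ₂^(3/2) = 16.19428
γ₁ = μ₃/σ³ = 17.7 / 16.19428 ≈ 1.093

1.093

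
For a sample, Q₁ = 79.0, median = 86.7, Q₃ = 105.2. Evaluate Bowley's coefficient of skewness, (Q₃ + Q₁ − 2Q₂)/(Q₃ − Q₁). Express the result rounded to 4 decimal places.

0.4122

numerator: Q₃ + Q₁ − 2Q₂ = 105.2 + 79.0 − 2×86.7 = 10.8000
denominator: Q₃ − Q₁ = 105.2 − 79.0 = 26.2000
Bowley skewness = 10.8000 / 26.2000 ≈ 0.4122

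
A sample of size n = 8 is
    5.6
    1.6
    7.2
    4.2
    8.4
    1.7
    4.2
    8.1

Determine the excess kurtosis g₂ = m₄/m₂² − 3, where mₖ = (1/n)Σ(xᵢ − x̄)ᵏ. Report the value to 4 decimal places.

x̄ = 5.1250
Σ(xᵢ − x̄)² = 49.9750 ⇒ m₂ = 6.24688
Σ(xᵢ − x̄)⁴ = 505.4298 ⇒ m₄ = 63.17873
m₂² = 39.02345
g₂ = m₄/m₂² − 3 = 1.61899 − 3 ≈ -1.3810

-1.3810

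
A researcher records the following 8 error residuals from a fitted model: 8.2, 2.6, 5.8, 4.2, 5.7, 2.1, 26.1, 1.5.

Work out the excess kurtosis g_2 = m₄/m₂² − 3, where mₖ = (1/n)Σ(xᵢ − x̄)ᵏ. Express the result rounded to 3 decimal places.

2.289

x̄ = 7.0250
Σ(xᵢ − x̄)² = 450.8350 ⇒ m₂ = 56.35438
Σ(xᵢ − x̄)⁴ = 134365.3964 ⇒ m₄ = 16795.67456
m₂² = 3175.81558
g_2 = m₄/m₂² − 3 = 5.28862 − 3 ≈ 2.289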